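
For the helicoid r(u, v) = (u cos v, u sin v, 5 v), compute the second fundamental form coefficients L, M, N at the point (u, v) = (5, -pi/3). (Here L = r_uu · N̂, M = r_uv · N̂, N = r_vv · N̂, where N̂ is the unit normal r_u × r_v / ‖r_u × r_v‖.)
L = 0;  M = -sqrt(2)/2;  N = 0

Compute the unit normal N̂(u, v) = (5*sin(v)/sqrt(u^2 + 25), -5*cos(v)/sqrt(u^2 + 25), u/sqrt(u^2 + 25)), and the second partials r_uu, r_uv, r_vv. Take dot products:
  L(u, v) = r_uu · N̂ = 0,
  M(u, v) = r_uv · N̂ = -5/sqrt(u^2 + 25),
  N(u, v) = r_vv · N̂ = 0.
Evaluating at (u, v) = (5, -pi/3):
  L = 0, M = -sqrt(2)/2, N = 0.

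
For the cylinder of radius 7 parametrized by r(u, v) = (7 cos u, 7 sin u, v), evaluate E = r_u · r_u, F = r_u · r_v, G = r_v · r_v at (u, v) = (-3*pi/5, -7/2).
E = 49;  F = 0;  G = 1

Partials: r_u = (-7*sin(u), 7*cos(u), 0), r_v = (0, 0, 1). As functions of (u, v):
  E = r_u · r_u = 49,
  F = r_u · r_v = 0,
  G = r_v · r_v = 1.
Evaluating at (u, v) = (-3*pi/5, -7/2): E = 49, F = 0, G = 1.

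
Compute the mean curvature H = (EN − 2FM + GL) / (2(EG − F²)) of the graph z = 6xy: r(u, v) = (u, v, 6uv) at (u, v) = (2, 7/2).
H = -378*sqrt(586)/85849

With E = 36*v^2 + 1, F = 36*u*v, G = 36*u^2 + 1, L = 0, M = 6/sqrt(36*u^2 + 36*v^2 + 1), N = 0, assemble
  H = (EN − 2FM + GL) / (2(EG − F²)) = -216*u*v/(36*u^2 + 36*v^2 + 1)^(3/2).
At (u, v) = (2, 7/2): H = -378*sqrt(586)/85849.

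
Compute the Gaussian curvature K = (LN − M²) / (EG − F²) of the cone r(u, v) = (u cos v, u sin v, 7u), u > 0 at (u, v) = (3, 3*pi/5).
K = 0

Coefficients of the first fundamental form: E = 50, F = 0, G = u^2.
Coefficients of the second fundamental form: L = 0, M = 0, N = 7*sqrt(2)*u^2/(10*Abs(u)).
Assemble K = (LN − M²)/(EG − F²) = 0. At (u, v) = (3, 3*pi/5): K = 0.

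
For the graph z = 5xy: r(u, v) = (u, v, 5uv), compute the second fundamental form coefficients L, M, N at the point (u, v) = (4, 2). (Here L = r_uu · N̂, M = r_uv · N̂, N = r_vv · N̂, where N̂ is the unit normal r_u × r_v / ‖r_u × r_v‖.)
L = 0;  M = 5*sqrt(501)/501;  N = 0

Compute the unit normal N̂(u, v) = (-5*v/sqrt(25*u^2 + 25*v^2 + 1), -5*u/sqrt(25*u^2 + 25*v^2 + 1), 1/sqrt(25*u^2 + 25*v^2 + 1)), and the second partials r_uu, r_uv, r_vv. Take dot products:
  L(u, v) = r_uu · N̂ = 0,
  M(u, v) = r_uv · N̂ = 5/sqrt(25*u^2 + 25*v^2 + 1),
  N(u, v) = r_vv · N̂ = 0.
Evaluating at (u, v) = (4, 2):
  L = 0, M = 5*sqrt(501)/501, N = 0.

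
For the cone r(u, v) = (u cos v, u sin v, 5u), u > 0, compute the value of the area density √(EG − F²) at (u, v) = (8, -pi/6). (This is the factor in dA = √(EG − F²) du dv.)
√(EG − F²)|_{(8, -pi/6)} = 8*sqrt(26)

E = 26, F = 0, G = u^2, so EG − F² = 26*u^2. Taking the positive square root: √(EG − F²) = sqrt(26)*Abs(u). At (u, v) = (8, -pi/6): 8*sqrt(26).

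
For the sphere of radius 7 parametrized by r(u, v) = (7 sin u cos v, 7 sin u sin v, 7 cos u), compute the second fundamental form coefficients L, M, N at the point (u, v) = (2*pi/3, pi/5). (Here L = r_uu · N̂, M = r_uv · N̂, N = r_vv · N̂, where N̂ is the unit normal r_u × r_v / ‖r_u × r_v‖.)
L = -7;  M = 0;  N = -21/4

Compute the unit normal N̂(u, v) = (sin(u)^2*cos(v)/Abs(sin(u)), sin(u)^2*sin(v)/Abs(sin(u)), sin(2*u)/(2*Abs(sin(u)))), and the second partials r_uu, r_uv, r_vv. Take dot products:
  L(u, v) = r_uu · N̂ = -7*sin(u)/Abs(sin(u)),
  M(u, v) = r_uv · N̂ = 0,
  N(u, v) = r_vv · N̂ = -7*sin(u)^3/Abs(sin(u)).
Evaluating at (u, v) = (2*pi/3, pi/5):
  L = -7, M = 0, N = -21/4.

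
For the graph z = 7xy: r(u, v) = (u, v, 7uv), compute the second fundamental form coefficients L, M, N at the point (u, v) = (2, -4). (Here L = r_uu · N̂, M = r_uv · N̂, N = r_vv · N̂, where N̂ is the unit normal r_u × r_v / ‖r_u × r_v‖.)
L = 0;  M = 7*sqrt(109)/327;  N = 0

Compute the unit normal N̂(u, v) = (-7*v/sqrt(49*u^2 + 49*v^2 + 1), -7*u/sqrt(49*u^2 + 49*v^2 + 1), 1/sqrt(49*u^2 + 49*v^2 + 1)), and the second partials r_uu, r_uv, r_vv. Take dot products:
  L(u, v) = r_uu · N̂ = 0,
  M(u, v) = r_uv · N̂ = 7/sqrt(49*u^2 + 49*v^2 + 1),
  N(u, v) = r_vv · N̂ = 0.
Evaluating at (u, v) = (2, -4):
  L = 0, M = 7*sqrt(109)/327, N = 0.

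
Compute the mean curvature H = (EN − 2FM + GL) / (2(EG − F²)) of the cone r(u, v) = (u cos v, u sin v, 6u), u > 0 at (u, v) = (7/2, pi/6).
H = 6*sqrt(37)/259

With E = 37, F = 0, G = u^2, L = 0, M = 0, N = 6*sqrt(37)*u^2/(37*Abs(u)), assemble
  H = (EN − 2FM + GL) / (2(EG − F²)) = 3*sqrt(37)/(37*Abs(u)).
At (u, v) = (7/2, pi/6): H = 6*sqrt(37)/259.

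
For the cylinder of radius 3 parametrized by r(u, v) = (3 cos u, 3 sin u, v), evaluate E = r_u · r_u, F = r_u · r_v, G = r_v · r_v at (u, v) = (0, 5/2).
E = 9;  F = 0;  G = 1

Partials: r_u = (-3*sin(u), 3*cos(u), 0), r_v = (0, 0, 1). As functions of (u, v):
  E = r_u · r_u = 9,
  F = r_u · r_v = 0,
  G = r_v · r_v = 1.
Evaluating at (u, v) = (0, 5/2): E = 9, F = 0, G = 1.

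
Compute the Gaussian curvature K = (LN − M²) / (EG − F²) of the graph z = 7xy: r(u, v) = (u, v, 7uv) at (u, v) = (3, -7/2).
K = -784/17380561

Coefficients of the first fundamental form: E = 49*v^2 + 1, F = 49*u*v, G = 49*u^2 + 1.
Coefficients of the second fundamental form: L = 0, M = 7/sqrt(49*u^2 + 49*v^2 + 1), N = 0.
Assemble K = (LN − M²)/(EG − F²) = -49/(2401*u^4 + 4802*u^2*v^2 + 98*u^2 + 2401*v^4 + 98*v^2 + 1). At (u, v) = (3, -7/2): K = -784/17380561.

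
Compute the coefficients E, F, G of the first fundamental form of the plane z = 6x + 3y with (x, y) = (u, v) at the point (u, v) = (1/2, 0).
E = 37;  F = 18;  G = 10

Partials: r_u = (1, 0, 6), r_v = (0, 1, 3). As functions of (u, v):
  E = r_u · r_u = 37,
  F = r_u · r_v = 18,
  G = r_v · r_v = 10.
Evaluating at (u, v) = (1/2, 0): E = 37, F = 18, G = 10.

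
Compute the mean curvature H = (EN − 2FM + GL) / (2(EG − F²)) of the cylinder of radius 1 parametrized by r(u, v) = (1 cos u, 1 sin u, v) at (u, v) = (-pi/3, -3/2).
H = -1/2

With E = 1, F = 0, G = 1, L = -1, M = 0, N = 0, assemble
  H = (EN − 2FM + GL) / (2(EG − F²)) = -1/2.
At (u, v) = (-pi/3, -3/2): H = -1/2.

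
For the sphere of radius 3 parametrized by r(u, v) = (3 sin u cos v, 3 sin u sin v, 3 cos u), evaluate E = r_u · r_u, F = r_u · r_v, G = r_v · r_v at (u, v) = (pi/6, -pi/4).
E = 9;  F = 0;  G = 9/4

Partials: r_u = (3*cos(u)*cos(v), 3*sin(v)*cos(u), -3*sin(u)), r_v = (-3*sin(u)*sin(v), 3*sin(u)*cos(v), 0). As functions of (u, v):
  E = r_u · r_u = 9,
  F = r_u · r_v = 0,
  G = r_v · r_v = 9*sin(u)^2.
Evaluating at (u, v) = (pi/6, -pi/4): E = 9, F = 0, G = 9/4.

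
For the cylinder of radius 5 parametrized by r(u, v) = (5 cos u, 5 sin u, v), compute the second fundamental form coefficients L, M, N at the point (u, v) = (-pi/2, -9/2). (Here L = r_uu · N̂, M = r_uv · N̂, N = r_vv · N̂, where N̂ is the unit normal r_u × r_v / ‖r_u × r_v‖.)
L = -5;  M = 0;  N = 0

Compute the unit normal N̂(u, v) = (cos(u), sin(u), 0), and the second partials r_uu, r_uv, r_vv. Take dot products:
  L(u, v) = r_uu · N̂ = -5,
  M(u, v) = r_uv · N̂ = 0,
  N(u, v) = r_vv · N̂ = 0.
Evaluating at (u, v) = (-pi/2, -9/2):
  L = -5, M = 0, N = 0.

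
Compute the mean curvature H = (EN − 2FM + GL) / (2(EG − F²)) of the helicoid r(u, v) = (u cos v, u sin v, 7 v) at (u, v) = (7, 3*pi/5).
H = 0

With E = 1, F = 0, G = u^2 + 49, L = 0, M = -7/sqrt(u^2 + 49), N = 0, assemble
  H = (EN − 2FM + GL) / (2(EG − F²)) = 0.
At (u, v) = (7, 3*pi/5): H = 0.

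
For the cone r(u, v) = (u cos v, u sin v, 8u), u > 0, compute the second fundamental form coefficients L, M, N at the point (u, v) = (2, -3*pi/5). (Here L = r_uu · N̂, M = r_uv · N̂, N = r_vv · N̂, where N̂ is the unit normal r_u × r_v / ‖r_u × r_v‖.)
L = 0;  M = 0;  N = 16*sqrt(65)/65

Compute the unit normal N̂(u, v) = (-8*sqrt(65)*u*cos(v)/(65*Abs(u)), -8*sqrt(65)*u*sin(v)/(65*Abs(u)), sqrt(65)*u/(65*Abs(u))), and the second partials r_uu, r_uv, r_vv. Take dot products:
  L(u, v) = r_uu · N̂ = 0,
  M(u, v) = r_uv · N̂ = 0,
  N(u, v) = r_vv · N̂ = 8*sqrt(65)*u^2/(65*Abs(u)).
Evaluating at (u, v) = (2, -3*pi/5):
  L = 0, M = 0, N = 16*sqrt(65)/65.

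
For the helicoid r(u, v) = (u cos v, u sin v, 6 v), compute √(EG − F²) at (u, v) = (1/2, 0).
√(EG − F²)|_{(1/2, 0)} = sqrt(145)/2

E = 1, F = 0, G = u^2 + 36; EG − F² = u^2 + 36; √(EG − F²) = sqrt(u^2 + 36). At the given point: sqrt(145)/2.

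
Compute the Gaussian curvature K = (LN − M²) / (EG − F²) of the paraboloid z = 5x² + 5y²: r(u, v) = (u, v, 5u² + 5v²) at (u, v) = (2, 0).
K = 100/160801

Coefficients of the first fundamental form: E = 100*u^2 + 1, F = 100*u*v, G = 100*v^2 + 1.
Coefficients of the second fundamental form: L = 10/sqrt(100*u^2 + 100*v^2 + 1), M = 0, N = 10/sqrt(100*u^2 + 100*v^2 + 1).
Assemble K = (LN − M²)/(EG − F²) = 100/(10000*u^4 + 20000*u^2*v^2 + 200*u^2 + 10000*v^4 + 200*v^2 + 1). At (u, v) = (2, 0): K = 100/160801.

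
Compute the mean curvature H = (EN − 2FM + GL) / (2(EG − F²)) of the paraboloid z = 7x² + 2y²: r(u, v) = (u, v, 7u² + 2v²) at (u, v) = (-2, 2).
H = 225*sqrt(849)/80089

With E = 196*u^2 + 1, F = 56*u*v, G = 16*v^2 + 1, L = 14/sqrt(196*u^2 + 16*v^2 + 1), M = 0, N = 4/sqrt(196*u^2 + 16*v^2 + 1), assemble
  H = (EN − 2FM + GL) / (2(EG − F²)) = (392*u^2 + 112*v^2 + 9)/(196*u^2 + 16*v^2 + 1)^(3/2).
At (u, v) = (-2, 2): H = 225*sqrt(849)/80089.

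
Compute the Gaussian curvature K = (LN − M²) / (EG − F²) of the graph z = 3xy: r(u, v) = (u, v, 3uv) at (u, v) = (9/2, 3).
K = -144/1117249

Coefficients of the first fundamental form: E = 9*v^2 + 1, F = 9*u*v, G = 9*u^2 + 1.
Coefficients of the second fundamental form: L = 0, M = 3/sqrt(9*u^2 + 9*v^2 + 1), N = 0.
Assemble K = (LN − M²)/(EG − F²) = -9/(81*u^4 + 162*u^2*v^2 + 18*u^2 + 81*v^4 + 18*v^2 + 1). At (u, v) = (9/2, 3): K = -144/1117249.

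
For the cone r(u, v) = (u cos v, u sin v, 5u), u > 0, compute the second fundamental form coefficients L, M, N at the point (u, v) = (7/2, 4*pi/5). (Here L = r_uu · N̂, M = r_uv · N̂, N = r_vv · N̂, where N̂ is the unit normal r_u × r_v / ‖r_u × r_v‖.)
L = 0;  M = 0;  N = 35*sqrt(26)/52

Compute the unit normal N̂(u, v) = (-5*sqrt(26)*u*cos(v)/(26*Abs(u)), -5*sqrt(26)*u*sin(v)/(26*Abs(u)), sqrt(26)*u/(26*Abs(u))), and the second partials r_uu, r_uv, r_vv. Take dot products:
  L(u, v) = r_uu · N̂ = 0,
  M(u, v) = r_uv · N̂ = 0,
  N(u, v) = r_vv · N̂ = 5*sqrt(26)*u^2/(26*Abs(u)).
Evaluating at (u, v) = (7/2, 4*pi/5):
  L = 0, M = 0, N = 35*sqrt(26)/52.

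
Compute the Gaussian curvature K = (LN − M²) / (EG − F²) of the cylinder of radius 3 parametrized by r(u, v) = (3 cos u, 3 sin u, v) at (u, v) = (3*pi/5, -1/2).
K = 0

Coefficients of the first fundamental form: E = 9, F = 0, G = 1.
Coefficients of the second fundamental form: L = -3, M = 0, N = 0.
Assemble K = (LN − M²)/(EG − F²) = 0. At (u, v) = (3*pi/5, -1/2): K = 0.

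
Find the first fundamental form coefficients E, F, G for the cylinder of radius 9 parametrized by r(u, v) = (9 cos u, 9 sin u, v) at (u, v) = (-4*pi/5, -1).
E = 81;  F = 0;  G = 1

Partials: r_u = (-9*sin(u), 9*cos(u), 0), r_v = (0, 0, 1). As functions of (u, v):
  E = r_u · r_u = 81,
  F = r_u · r_v = 0,
  G = r_v · r_v = 1.
Evaluating at (u, v) = (-4*pi/5, -1): E = 81, F = 0, G = 1.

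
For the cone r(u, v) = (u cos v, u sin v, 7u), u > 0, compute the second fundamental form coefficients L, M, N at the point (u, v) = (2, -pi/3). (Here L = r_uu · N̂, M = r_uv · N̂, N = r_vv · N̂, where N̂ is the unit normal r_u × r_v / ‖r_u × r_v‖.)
L = 0;  M = 0;  N = 7*sqrt(2)/5

Compute the unit normal N̂(u, v) = (-7*sqrt(2)*u*cos(v)/(10*Abs(u)), -7*sqrt(2)*u*sin(v)/(10*Abs(u)), sqrt(2)*u/(10*Abs(u))), and the second partials r_uu, r_uv, r_vv. Take dot products:
  L(u, v) = r_uu · N̂ = 0,
  M(u, v) = r_uv · N̂ = 0,
  N(u, v) = r_vv · N̂ = 7*sqrt(2)*u^2/(10*Abs(u)).
Evaluating at (u, v) = (2, -pi/3):
  L = 0, M = 0, N = 7*sqrt(2)/5.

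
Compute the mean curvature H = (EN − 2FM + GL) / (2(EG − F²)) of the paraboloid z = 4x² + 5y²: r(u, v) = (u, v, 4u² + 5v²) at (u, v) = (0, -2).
H = 1609*sqrt(401)/160801

With E = 64*u^2 + 1, F = 80*u*v, G = 100*v^2 + 1, L = 8/sqrt(64*u^2 + 100*v^2 + 1), M = 0, N = 10/sqrt(64*u^2 + 100*v^2 + 1), assemble
  H = (EN − 2FM + GL) / (2(EG − F²)) = (320*u^2 + 400*v^2 + 9)/(64*u^2 + 100*v^2 + 1)^(3/2).
At (u, v) = (0, -2): H = 1609*sqrt(401)/160801.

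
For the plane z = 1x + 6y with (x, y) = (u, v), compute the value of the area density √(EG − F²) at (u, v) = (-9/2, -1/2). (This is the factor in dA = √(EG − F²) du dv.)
√(EG − F²)|_{(-9/2, -1/2)} = sqrt(38)

E = 2, F = 6, G = 37, so EG − F² = 38. Taking the positive square root: √(EG − F²) = sqrt(38). At (u, v) = (-9/2, -1/2): sqrt(38).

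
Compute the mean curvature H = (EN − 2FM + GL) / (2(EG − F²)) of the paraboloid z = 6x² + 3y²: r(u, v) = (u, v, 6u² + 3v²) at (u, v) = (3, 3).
H = 5841*sqrt(1621)/2627641

With E = 144*u^2 + 1, F = 72*u*v, G = 36*v^2 + 1, L = 12/sqrt(144*u^2 + 36*v^2 + 1), M = 0, N = 6/sqrt(144*u^2 + 36*v^2 + 1), assemble
  H = (EN − 2FM + GL) / (2(EG − F²)) = 9*(48*u^2 + 24*v^2 + 1)/(144*u^2 + 36*v^2 + 1)^(3/2).
At (u, v) = (3, 3): H = 5841*sqrt(1621)/2627641.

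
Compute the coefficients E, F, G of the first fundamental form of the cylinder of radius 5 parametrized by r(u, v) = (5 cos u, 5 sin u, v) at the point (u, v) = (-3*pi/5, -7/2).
E = 25;  F = 0;  G = 1

Partials: r_u = (-5*sin(u), 5*cos(u), 0), r_v = (0, 0, 1). As functions of (u, v):
  E = r_u · r_u = 25,
  F = r_u · r_v = 0,
  G = r_v · r_v = 1.
Evaluating at (u, v) = (-3*pi/5, -7/2): E = 25, F = 0, G = 1.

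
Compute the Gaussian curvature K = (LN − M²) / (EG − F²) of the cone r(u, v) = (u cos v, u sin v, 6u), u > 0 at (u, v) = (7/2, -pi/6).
K = 0

Coefficients of the first fundamental form: E = 37, F = 0, G = u^2.
Coefficients of the second fundamental form: L = 0, M = 0, N = 6*sqrt(37)*u^2/(37*Abs(u)).
Assemble K = (LN − M²)/(EG − F²) = 0. At (u, v) = (7/2, -pi/6): K = 0.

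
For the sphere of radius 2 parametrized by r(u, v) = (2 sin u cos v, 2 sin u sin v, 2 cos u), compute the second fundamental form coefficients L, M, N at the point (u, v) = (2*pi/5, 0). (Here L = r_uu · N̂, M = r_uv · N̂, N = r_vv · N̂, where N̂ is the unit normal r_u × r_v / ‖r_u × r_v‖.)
L = -2;  M = 0;  N = -5/4 - sqrt(5)/4

Compute the unit normal N̂(u, v) = (sin(u)^2*cos(v)/Abs(sin(u)), sin(u)^2*sin(v)/Abs(sin(u)), sin(2*u)/(2*Abs(sin(u)))), and the second partials r_uu, r_uv, r_vv. Take dot products:
  L(u, v) = r_uu · N̂ = -2*sin(u)/Abs(sin(u)),
  M(u, v) = r_uv · N̂ = 0,
  N(u, v) = r_vv · N̂ = -2*sin(u)^3/Abs(sin(u)).
Evaluating at (u, v) = (2*pi/5, 0):
  L = -2, M = 0, N = -5/4 - sqrt(5)/4.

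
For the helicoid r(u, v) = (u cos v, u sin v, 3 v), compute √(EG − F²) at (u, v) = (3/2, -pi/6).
√(EG − F²)|_{(3/2, -pi/6)} = 3*sqrt(5)/2

E = 1, F = 0, G = u^2 + 9; EG − F² = u^2 + 9; √(EG − F²) = sqrt(u^2 + 9). At the given point: 3*sqrt(5)/2.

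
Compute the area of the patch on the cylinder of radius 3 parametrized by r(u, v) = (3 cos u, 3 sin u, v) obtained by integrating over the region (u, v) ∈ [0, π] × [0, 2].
Area = 6*pi

Area = ∫∫ √(EG − F²) du dv with √(EG − F²) = 3. Integrating over [0, π] × [0, 2] gives 6*pi.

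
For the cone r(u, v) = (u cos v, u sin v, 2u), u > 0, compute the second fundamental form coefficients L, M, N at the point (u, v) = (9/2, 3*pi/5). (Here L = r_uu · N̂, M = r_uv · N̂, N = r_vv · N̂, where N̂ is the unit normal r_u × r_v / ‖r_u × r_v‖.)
L = 0;  M = 0;  N = 9*sqrt(5)/5

Compute the unit normal N̂(u, v) = (-2*sqrt(5)*u*cos(v)/(5*Abs(u)), -2*sqrt(5)*u*sin(v)/(5*Abs(u)), sqrt(5)*u/(5*Abs(u))), and the second partials r_uu, r_uv, r_vv. Take dot products:
  L(u, v) = r_uu · N̂ = 0,
  M(u, v) = r_uv · N̂ = 0,
  N(u, v) = r_vv · N̂ = 2*sqrt(5)*u^2/(5*Abs(u)).
Evaluating at (u, v) = (9/2, 3*pi/5):
  L = 0, M = 0, N = 9*sqrt(5)/5.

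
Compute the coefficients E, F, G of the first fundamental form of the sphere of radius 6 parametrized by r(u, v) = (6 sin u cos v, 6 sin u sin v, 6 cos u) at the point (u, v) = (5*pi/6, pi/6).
E = 36;  F = 0;  G = 9

Partials: r_u = (6*cos(u)*cos(v), 6*sin(v)*cos(u), -6*sin(u)), r_v = (-6*sin(u)*sin(v), 6*sin(u)*cos(v), 0). As functions of (u, v):
  E = r_u · r_u = 36,
  F = r_u · r_v = 0,
  G = r_v · r_v = 36*sin(u)^2.
Evaluating at (u, v) = (5*pi/6, pi/6): E = 36, F = 0, G = 9.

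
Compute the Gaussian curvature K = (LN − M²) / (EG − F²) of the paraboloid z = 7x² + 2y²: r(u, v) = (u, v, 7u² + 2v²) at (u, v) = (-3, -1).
K = 56/3171961

Coefficients of the first fundamental form: E = 196*u^2 + 1, F = 56*u*v, G = 16*v^2 + 1.
Coefficients of the second fundamental form: L = 14/sqrt(196*u^2 + 16*v^2 + 1), M = 0, N = 4/sqrt(196*u^2 + 16*v^2 + 1).
Assemble K = (LN − M²)/(EG − F²) = 56/(38416*u^4 + 6272*u^2*v^2 + 392*u^2 + 256*v^4 + 32*v^2 + 1). At (u, v) = (-3, -1): K = 56/3171961.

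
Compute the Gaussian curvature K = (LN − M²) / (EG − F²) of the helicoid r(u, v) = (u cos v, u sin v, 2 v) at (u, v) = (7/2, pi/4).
K = -64/4225

Coefficients of the first fundamental form: E = 1, F = 0, G = u^2 + 4.
Coefficients of the second fundamental form: L = 0, M = -2/sqrt(u^2 + 4), N = 0.
Assemble K = (LN − M²)/(EG − F²) = -4/(u^2 + 4)^2. At (u, v) = (7/2, pi/4): K = -64/4225.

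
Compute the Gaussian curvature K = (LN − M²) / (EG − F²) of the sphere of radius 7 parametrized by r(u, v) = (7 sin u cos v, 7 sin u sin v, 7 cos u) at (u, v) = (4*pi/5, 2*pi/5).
K = 1/49

Coefficients of the first fundamental form: E = 49, F = 0, G = 49*sin(u)^2.
Coefficients of the second fundamental form: L = -7*sin(u)/Abs(sin(u)), M = 0, N = -7*sin(u)^3/Abs(sin(u)).
Assemble K = (LN − M²)/(EG − F²) = 1/49. At (u, v) = (4*pi/5, 2*pi/5): K = 1/49.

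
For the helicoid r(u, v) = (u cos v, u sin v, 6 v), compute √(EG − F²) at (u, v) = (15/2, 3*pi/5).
√(EG − F²)|_{(15/2, 3*pi/5)} = 3*sqrt(41)/2

E = 1, F = 0, G = u^2 + 36; EG − F² = u^2 + 36; √(EG − F²) = sqrt(u^2 + 36). At the given point: 3*sqrt(41)/2.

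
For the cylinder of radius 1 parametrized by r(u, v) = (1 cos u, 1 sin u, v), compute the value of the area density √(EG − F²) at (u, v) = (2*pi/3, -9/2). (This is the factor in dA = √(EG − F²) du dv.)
√(EG − F²)|_{(2*pi/3, -9/2)} = 1

E = 1, F = 0, G = 1, so EG − F² = 1. Taking the positive square root: √(EG − F²) = 1. At (u, v) = (2*pi/3, -9/2): 1.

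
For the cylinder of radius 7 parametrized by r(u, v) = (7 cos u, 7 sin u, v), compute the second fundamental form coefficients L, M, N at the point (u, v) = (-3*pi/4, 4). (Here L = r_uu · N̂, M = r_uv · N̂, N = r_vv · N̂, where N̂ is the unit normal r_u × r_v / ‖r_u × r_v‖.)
L = -7;  M = 0;  N = 0

Compute the unit normal N̂(u, v) = (cos(u), sin(u), 0), and the second partials r_uu, r_uv, r_vv. Take dot products:
  L(u, v) = r_uu · N̂ = -7,
  M(u, v) = r_uv · N̂ = 0,
  N(u, v) = r_vv · N̂ = 0.
Evaluating at (u, v) = (-3*pi/4, 4):
  L = -7, M = 0, N = 0.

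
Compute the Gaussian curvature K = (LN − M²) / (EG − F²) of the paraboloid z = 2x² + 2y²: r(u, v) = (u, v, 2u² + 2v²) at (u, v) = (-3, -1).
K = 16/25921

Coefficients of the first fundamental form: E = 16*u^2 + 1, F = 16*u*v, G = 16*v^2 + 1.
Coefficients of the second fundamental form: L = 4/sqrt(16*u^2 + 16*v^2 + 1), M = 0, N = 4/sqrt(16*u^2 + 16*v^2 + 1).
Assemble K = (LN − M²)/(EG − F²) = 16/(256*u^4 + 512*u^2*v^2 + 32*u^2 + 256*v^4 + 32*v^2 + 1). At (u, v) = (-3, -1): K = 16/25921.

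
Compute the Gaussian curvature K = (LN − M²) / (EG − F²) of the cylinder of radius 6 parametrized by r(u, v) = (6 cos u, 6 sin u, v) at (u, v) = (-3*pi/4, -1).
K = 0

Coefficients of the first fundamental form: E = 36, F = 0, G = 1.
Coefficients of the second fundamental form: L = -6, M = 0, N = 0.
Assemble K = (LN − M²)/(EG − F²) = 0. At (u, v) = (-3*pi/4, -1): K = 0.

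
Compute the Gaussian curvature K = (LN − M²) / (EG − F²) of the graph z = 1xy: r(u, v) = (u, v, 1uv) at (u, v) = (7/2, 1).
K = -16/3249

Coefficients of the first fundamental form: E = v^2 + 1, F = u*v, G = u^2 + 1.
Coefficients of the second fundamental form: L = 0, M = 1/sqrt(u^2 + v^2 + 1), N = 0.
Assemble K = (LN − M²)/(EG − F²) = 1/((u^2*v^2 - (u^2 + 1)*(v^2 + 1))*(u^2 + v^2 + 1)). At (u, v) = (7/2, 1): K = -16/3249.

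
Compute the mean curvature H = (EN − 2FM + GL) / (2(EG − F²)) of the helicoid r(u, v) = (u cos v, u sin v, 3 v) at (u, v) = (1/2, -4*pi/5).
H = 0

With E = 1, F = 0, G = u^2 + 9, L = 0, M = -3/sqrt(u^2 + 9), N = 0, assemble
  H = (EN − 2FM + GL) / (2(EG − F²)) = 0.
At (u, v) = (1/2, -4*pi/5): H = 0.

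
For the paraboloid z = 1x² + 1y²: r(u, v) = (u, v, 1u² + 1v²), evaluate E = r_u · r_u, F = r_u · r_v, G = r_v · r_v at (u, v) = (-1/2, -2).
E = 2;  F = 4;  G = 17

Partials: r_u = (1, 0, 2*u), r_v = (0, 1, 2*v). As functions of (u, v):
  E = r_u · r_u = 4*u^2 + 1,
  F = r_u · r_v = 4*u*v,
  G = r_v · r_v = 4*v^2 + 1.
Evaluating at (u, v) = (-1/2, -2): E = 2, F = 4, G = 17.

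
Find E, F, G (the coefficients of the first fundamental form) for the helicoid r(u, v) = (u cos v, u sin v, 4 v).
E = 1;  F = 0;  G = u^2 + 16

Compute partials: r_u = (cos(v), sin(v), 0), r_v = (-u*sin(v), u*cos(v), 4). Then
  E = r_u · r_u = 1,
  F = r_u · r_v = 0,
  G = r_v · r_v = u^2 + 16.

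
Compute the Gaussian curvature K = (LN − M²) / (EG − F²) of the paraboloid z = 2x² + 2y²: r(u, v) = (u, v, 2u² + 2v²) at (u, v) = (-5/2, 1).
K = 16/13689

Coefficients of the first fundamental form: E = 16*u^2 + 1, F = 16*u*v, G = 16*v^2 + 1.
Coefficients of the second fundamental form: L = 4/sqrt(16*u^2 + 16*v^2 + 1), M = 0, N = 4/sqrt(16*u^2 + 16*v^2 + 1).
Assemble K = (LN − M²)/(EG − F²) = 16/(256*u^4 + 512*u^2*v^2 + 32*u^2 + 256*v^4 + 32*v^2 + 1). At (u, v) = (-5/2, 1): K = 16/13689.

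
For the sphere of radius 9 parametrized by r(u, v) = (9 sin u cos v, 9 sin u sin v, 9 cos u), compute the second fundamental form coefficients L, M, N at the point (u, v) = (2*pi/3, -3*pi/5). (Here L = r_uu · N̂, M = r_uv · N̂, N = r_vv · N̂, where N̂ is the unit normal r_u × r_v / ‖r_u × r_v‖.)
L = -9;  M = 0;  N = -27/4

Compute the unit normal N̂(u, v) = (sin(u)^2*cos(v)/Abs(sin(u)), sin(u)^2*sin(v)/Abs(sin(u)), sin(2*u)/(2*Abs(sin(u)))), and the second partials r_uu, r_uv, r_vv. Take dot products:
  L(u, v) = r_uu · N̂ = -9*sin(u)/Abs(sin(u)),
  M(u, v) = r_uv · N̂ = 0,
  N(u, v) = r_vv · N̂ = -9*sin(u)^3/Abs(sin(u)).
Evaluating at (u, v) = (2*pi/3, -3*pi/5):
  L = -9, M = 0, N = -27/4.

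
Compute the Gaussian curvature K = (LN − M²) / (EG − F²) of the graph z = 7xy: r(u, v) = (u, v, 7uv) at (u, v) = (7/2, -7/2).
K = -196/5774409

Coefficients of the first fundamental form: E = 49*v^2 + 1, F = 49*u*v, G = 49*u^2 + 1.
Coefficients of the second fundamental form: L = 0, M = 7/sqrt(49*u^2 + 49*v^2 + 1), N = 0.
Assemble K = (LN − M²)/(EG − F²) = -49/(2401*u^4 + 4802*u^2*v^2 + 98*u^2 + 2401*v^4 + 98*v^2 + 1). At (u, v) = (7/2, -7/2): K = -196/5774409.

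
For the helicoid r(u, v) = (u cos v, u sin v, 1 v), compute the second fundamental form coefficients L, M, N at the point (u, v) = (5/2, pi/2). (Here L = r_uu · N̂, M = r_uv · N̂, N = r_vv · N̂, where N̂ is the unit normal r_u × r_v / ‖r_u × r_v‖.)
L = 0;  M = -2*sqrt(29)/29;  N = 0

Compute the unit normal N̂(u, v) = (sin(v)/sqrt(u^2 + 1), -cos(v)/sqrt(u^2 + 1), u/sqrt(u^2 + 1)), and the second partials r_uu, r_uv, r_vv. Take dot products:
  L(u, v) = r_uu · N̂ = 0,
  M(u, v) = r_uv · N̂ = -1/sqrt(u^2 + 1),
  N(u, v) = r_vv · N̂ = 0.
Evaluating at (u, v) = (5/2, pi/2):
  L = 0, M = -2*sqrt(29)/29, N = 0.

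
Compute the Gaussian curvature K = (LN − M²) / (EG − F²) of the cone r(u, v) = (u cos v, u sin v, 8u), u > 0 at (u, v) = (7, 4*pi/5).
K = 0

Coefficients of the first fundamental form: E = 65, F = 0, G = u^2.
Coefficients of the second fundamental form: L = 0, M = 0, N = 8*sqrt(65)*u^2/(65*Abs(u)).
Assemble K = (LN − M²)/(EG − F²) = 0. At (u, v) = (7, 4*pi/5): K = 0.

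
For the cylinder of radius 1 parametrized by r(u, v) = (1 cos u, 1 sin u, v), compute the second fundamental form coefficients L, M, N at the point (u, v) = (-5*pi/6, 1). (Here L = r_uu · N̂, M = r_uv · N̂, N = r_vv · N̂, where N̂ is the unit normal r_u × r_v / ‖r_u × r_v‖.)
L = -1;  M = 0;  N = 0

Compute the unit normal N̂(u, v) = (cos(u), sin(u), 0), and the second partials r_uu, r_uv, r_vv. Take dot products:
  L(u, v) = r_uu · N̂ = -1,
  M(u, v) = r_uv · N̂ = 0,
  N(u, v) = r_vv · N̂ = 0.
Evaluating at (u, v) = (-5*pi/6, 1):
  L = -1, M = 0, N = 0.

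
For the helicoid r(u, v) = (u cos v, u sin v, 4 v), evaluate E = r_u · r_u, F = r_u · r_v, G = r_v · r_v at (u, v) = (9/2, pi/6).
E = 1;  F = 0;  G = 145/4

Partials: r_u = (cos(v), sin(v), 0), r_v = (-u*sin(v), u*cos(v), 4). As functions of (u, v):
  E = r_u · r_u = 1,
  F = r_u · r_v = 0,
  G = r_v · r_v = u^2 + 16.
Evaluating at (u, v) = (9/2, pi/6): E = 1, F = 0, G = 145/4.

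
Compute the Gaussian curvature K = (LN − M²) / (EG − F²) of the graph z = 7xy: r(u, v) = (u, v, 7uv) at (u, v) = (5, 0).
K = -49/1503076

Coefficients of the first fundamental form: E = 49*v^2 + 1, F = 49*u*v, G = 49*u^2 + 1.
Coefficients of the second fundamental form: L = 0, M = 7/sqrt(49*u^2 + 49*v^2 + 1), N = 0.
Assemble K = (LN − M²)/(EG − F²) = -49/(2401*u^4 + 4802*u^2*v^2 + 98*u^2 + 2401*v^4 + 98*v^2 + 1). At (u, v) = (5, 0): K = -49/1503076.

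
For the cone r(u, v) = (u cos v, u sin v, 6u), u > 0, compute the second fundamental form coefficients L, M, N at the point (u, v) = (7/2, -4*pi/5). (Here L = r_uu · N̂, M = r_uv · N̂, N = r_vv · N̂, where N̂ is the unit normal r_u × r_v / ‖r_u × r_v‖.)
L = 0;  M = 0;  N = 21*sqrt(37)/37

Compute the unit normal N̂(u, v) = (-6*sqrt(37)*u*cos(v)/(37*Abs(u)), -6*sqrt(37)*u*sin(v)/(37*Abs(u)), sqrt(37)*u/(37*Abs(u))), and the second partials r_uu, r_uv, r_vv. Take dot products:
  L(u, v) = r_uu · N̂ = 0,
  M(u, v) = r_uv · N̂ = 0,
  N(u, v) = r_vv · N̂ = 6*sqrt(37)*u^2/(37*Abs(u)).
Evaluating at (u, v) = (7/2, -4*pi/5):
  L = 0, M = 0, N = 21*sqrt(37)/37.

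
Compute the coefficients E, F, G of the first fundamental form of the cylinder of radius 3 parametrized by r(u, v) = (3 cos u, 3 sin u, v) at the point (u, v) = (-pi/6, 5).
E = 9;  F = 0;  G = 1

Partials: r_u = (-3*sin(u), 3*cos(u), 0), r_v = (0, 0, 1). As functions of (u, v):
  E = r_u · r_u = 9,
  F = r_u · r_v = 0,
  G = r_v · r_v = 1.
Evaluating at (u, v) = (-pi/6, 5): E = 9, F = 0, G = 1.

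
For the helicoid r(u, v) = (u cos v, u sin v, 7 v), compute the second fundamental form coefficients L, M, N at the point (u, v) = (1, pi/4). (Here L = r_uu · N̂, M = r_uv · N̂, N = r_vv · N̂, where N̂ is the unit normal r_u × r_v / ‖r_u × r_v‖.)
L = 0;  M = -7*sqrt(2)/10;  N = 0

Compute the unit normal N̂(u, v) = (7*sin(v)/sqrt(u^2 + 49), -7*cos(v)/sqrt(u^2 + 49), u/sqrt(u^2 + 49)), and the second partials r_uu, r_uv, r_vv. Take dot products:
  L(u, v) = r_uu · N̂ = 0,
  M(u, v) = r_uv · N̂ = -7/sqrt(u^2 + 49),
  N(u, v) = r_vv · N̂ = 0.
Evaluating at (u, v) = (1, pi/4):
  L = 0, M = -7*sqrt(2)/10, N = 0.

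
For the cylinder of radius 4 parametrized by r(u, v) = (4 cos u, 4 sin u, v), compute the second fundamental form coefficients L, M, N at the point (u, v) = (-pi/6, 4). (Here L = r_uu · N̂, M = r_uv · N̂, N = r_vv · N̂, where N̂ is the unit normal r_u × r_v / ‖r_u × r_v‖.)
L = -4;  M = 0;  N = 0

Compute the unit normal N̂(u, v) = (cos(u), sin(u), 0), and the second partials r_uu, r_uv, r_vv. Take dot products:
  L(u, v) = r_uu · N̂ = -4,
  M(u, v) = r_uv · N̂ = 0,
  N(u, v) = r_vv · N̂ = 0.
Evaluating at (u, v) = (-pi/6, 4):
  L = -4, M = 0, N = 0.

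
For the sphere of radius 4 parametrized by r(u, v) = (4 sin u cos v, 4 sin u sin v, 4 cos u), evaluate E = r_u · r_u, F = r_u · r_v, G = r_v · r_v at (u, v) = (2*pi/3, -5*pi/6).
E = 16;  F = 0;  G = 12

Partials: r_u = (4*cos(u)*cos(v), 4*sin(v)*cos(u), -4*sin(u)), r_v = (-4*sin(u)*sin(v), 4*sin(u)*cos(v), 0). As functions of (u, v):
  E = r_u · r_u = 16,
  F = r_u · r_v = 0,
  G = r_v · r_v = 16*sin(u)^2.
Evaluating at (u, v) = (2*pi/3, -5*pi/6): E = 16, F = 0, G = 12.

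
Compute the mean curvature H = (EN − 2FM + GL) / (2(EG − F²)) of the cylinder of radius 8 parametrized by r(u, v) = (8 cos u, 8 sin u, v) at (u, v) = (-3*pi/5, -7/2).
H = -1/16

With E = 64, F = 0, G = 1, L = -8, M = 0, N = 0, assemble
  H = (EN − 2FM + GL) / (2(EG − F²)) = -1/16.
At (u, v) = (-3*pi/5, -7/2): H = -1/16.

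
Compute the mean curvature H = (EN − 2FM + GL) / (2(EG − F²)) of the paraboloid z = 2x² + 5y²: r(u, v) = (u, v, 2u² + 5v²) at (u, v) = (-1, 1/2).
H = 137*sqrt(42)/1764

With E = 16*u^2 + 1, F = 40*u*v, G = 100*v^2 + 1, L = 4/sqrt(16*u^2 + 100*v^2 + 1), M = 0, N = 10/sqrt(16*u^2 + 100*v^2 + 1), assemble
  H = (EN − 2FM + GL) / (2(EG − F²)) = (80*u^2 + 200*v^2 + 7)/(16*u^2 + 100*v^2 + 1)^(3/2).
At (u, v) = (-1, 1/2): H = 137*sqrt(42)/1764.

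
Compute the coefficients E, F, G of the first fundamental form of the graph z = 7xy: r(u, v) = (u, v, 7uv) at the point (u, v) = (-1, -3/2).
E = 445/4;  F = 147/2;  G = 50

Partials: r_u = (1, 0, 7*v), r_v = (0, 1, 7*u). As functions of (u, v):
  E = r_u · r_u = 49*v^2 + 1,
  F = r_u · r_v = 49*u*v,
  G = r_v · r_v = 49*u^2 + 1.
Evaluating at (u, v) = (-1, -3/2): E = 445/4, F = 147/2, G = 50.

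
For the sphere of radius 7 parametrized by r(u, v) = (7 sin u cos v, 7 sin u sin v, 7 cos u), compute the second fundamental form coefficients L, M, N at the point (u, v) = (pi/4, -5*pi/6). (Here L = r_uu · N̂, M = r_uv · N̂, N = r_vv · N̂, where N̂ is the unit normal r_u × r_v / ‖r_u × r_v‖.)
L = -7;  M = 0;  N = -7/2

Compute the unit normal N̂(u, v) = (sin(u)^2*cos(v)/Abs(sin(u)), sin(u)^2*sin(v)/Abs(sin(u)), sin(2*u)/(2*Abs(sin(u)))), and the second partials r_uu, r_uv, r_vv. Take dot products:
  L(u, v) = r_uu · N̂ = -7*sin(u)/Abs(sin(u)),
  M(u, v) = r_uv · N̂ = 0,
  N(u, v) = r_vv · N̂ = -7*sin(u)^3/Abs(sin(u)).
Evaluating at (u, v) = (pi/4, -5*pi/6):
  L = -7, M = 0, N = -7/2.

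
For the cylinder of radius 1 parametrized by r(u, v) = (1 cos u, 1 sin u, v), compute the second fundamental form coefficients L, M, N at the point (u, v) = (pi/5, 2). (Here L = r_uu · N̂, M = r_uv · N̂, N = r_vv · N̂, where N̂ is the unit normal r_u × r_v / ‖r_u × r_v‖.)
L = -1;  M = 0;  N = 0

Compute the unit normal N̂(u, v) = (cos(u), sin(u), 0), and the second partials r_uu, r_uv, r_vv. Take dot products:
  L(u, v) = r_uu · N̂ = -1,
  M(u, v) = r_uv · N̂ = 0,
  N(u, v) = r_vv · N̂ = 0.
Evaluating at (u, v) = (pi/5, 2):
  L = -1, M = 0, N = 0.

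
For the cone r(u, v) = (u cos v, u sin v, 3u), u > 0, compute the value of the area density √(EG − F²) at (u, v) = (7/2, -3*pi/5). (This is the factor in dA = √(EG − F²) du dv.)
√(EG − F²)|_{(7/2, -3*pi/5)} = 7*sqrt(10)/2

E = 10, F = 0, G = u^2, so EG − F² = 10*u^2. Taking the positive square root: √(EG − F²) = sqrt(10)*Abs(u). At (u, v) = (7/2, -3*pi/5): 7*sqrt(10)/2.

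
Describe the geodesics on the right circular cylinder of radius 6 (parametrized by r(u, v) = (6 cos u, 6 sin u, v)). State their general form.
The cylinder is flat (K = 0) and locally isometric to the plane via the development (u, v) ↦ (6 u, v). Geodesics are the pre-images of straight lines: circles (v constant), vertical lines (u constant), and helices (v = c · u + d) for constants c, d.

A right cylinder has E = 6², F = 0, G = 1, so EG − F² = 6², and L = −6, M = N = 0, giving K = (LN − M²)/(EG − F²) = 0 everywhere. A flat surface is locally isometric to the Euclidean plane via the map (u, v) ↦ (6 u, v). Straight lines in the (x̃, ỹ) plane pull back to: (a) horizontal circles (v = const), (b) vertical generators (u = const), and (c) helices (6 u tan θ = v, i.e. v = c · u + d).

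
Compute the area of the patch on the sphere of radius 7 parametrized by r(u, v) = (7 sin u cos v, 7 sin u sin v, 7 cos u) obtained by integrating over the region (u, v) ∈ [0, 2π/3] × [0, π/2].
Area = 147*pi/4

Area = ∫∫ √(EG − F²) du dv with √(EG − F²) = 49*Abs(sin(u)). Integrating over [0, 2π/3] × [0, π/2] gives 147*pi/4.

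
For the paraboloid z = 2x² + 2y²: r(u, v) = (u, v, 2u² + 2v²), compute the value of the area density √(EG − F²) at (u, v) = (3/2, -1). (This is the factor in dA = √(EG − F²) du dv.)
√(EG − F²)|_{(3/2, -1)} = sqrt(53)

E = 16*u^2 + 1, F = 16*u*v, G = 16*v^2 + 1, so EG − F² = 16*u^2 + 16*v^2 + 1. Taking the positive square root: √(EG − F²) = sqrt(16*u^2 + 16*v^2 + 1). At (u, v) = (3/2, -1): sqrt(53).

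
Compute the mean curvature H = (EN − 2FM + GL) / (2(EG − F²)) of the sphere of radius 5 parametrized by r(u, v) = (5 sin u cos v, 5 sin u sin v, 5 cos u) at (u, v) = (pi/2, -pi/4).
H = -1/5

With E = 25, F = 0, G = 25*sin(u)^2, L = -5*sin(u)/Abs(sin(u)), M = 0, N = -5*sin(u)^3/Abs(sin(u)), assemble
  H = (EN − 2FM + GL) / (2(EG − F²)) = -sin(u)/(5*Abs(sin(u))).
At (u, v) = (pi/2, -pi/4): H = -1/5.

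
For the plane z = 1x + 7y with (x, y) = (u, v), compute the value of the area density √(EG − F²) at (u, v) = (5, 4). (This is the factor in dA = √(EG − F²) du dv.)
√(EG − F²)|_{(5, 4)} = sqrt(51)

E = 2, F = 7, G = 50, so EG − F² = 51. Taking the positive square root: √(EG − F²) = sqrt(51). At (u, v) = (5, 4): sqrt(51).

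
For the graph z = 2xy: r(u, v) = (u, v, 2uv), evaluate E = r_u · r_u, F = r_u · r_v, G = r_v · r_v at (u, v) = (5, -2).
E = 17;  F = -40;  G = 101

Partials: r_u = (1, 0, 2*v), r_v = (0, 1, 2*u). As functions of (u, v):
  E = r_u · r_u = 4*v^2 + 1,
  F = r_u · r_v = 4*u*v,
  G = r_v · r_v = 4*u^2 + 1.
Evaluating at (u, v) = (5, -2): E = 17, F = -40, G = 101.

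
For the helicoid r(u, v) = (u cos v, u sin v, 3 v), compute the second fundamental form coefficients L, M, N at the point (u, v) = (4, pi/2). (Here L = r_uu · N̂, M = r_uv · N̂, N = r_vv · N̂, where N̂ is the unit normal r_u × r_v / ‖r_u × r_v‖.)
L = 0;  M = -3/5;  N = 0

Compute the unit normal N̂(u, v) = (3*sin(v)/sqrt(u^2 + 9), -3*cos(v)/sqrt(u^2 + 9), u/sqrt(u^2 + 9)), and the second partials r_uu, r_uv, r_vv. Take dot products:
  L(u, v) = r_uu · N̂ = 0,
  M(u, v) = r_uv · N̂ = -3/sqrt(u^2 + 9),
  N(u, v) = r_vv · N̂ = 0.
Evaluating at (u, v) = (4, pi/2):
  L = 0, M = -3/5, N = 0.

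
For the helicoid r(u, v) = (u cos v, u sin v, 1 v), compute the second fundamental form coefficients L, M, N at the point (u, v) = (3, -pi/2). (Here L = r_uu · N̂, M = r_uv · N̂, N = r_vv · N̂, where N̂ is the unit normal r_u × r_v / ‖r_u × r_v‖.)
L = 0;  M = -sqrt(10)/10;  N = 0

Compute the unit normal N̂(u, v) = (sin(v)/sqrt(u^2 + 1), -cos(v)/sqrt(u^2 + 1), u/sqrt(u^2 + 1)), and the second partials r_uu, r_uv, r_vv. Take dot products:
  L(u, v) = r_uu · N̂ = 0,
  M(u, v) = r_uv · N̂ = -1/sqrt(u^2 + 1),
  N(u, v) = r_vv · N̂ = 0.
Evaluating at (u, v) = (3, -pi/2):
  L = 0, M = -sqrt(10)/10, N = 0.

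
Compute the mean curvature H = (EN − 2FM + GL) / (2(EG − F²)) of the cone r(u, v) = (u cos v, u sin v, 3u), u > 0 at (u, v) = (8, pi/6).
H = 3*sqrt(10)/160

With E = 10, F = 0, G = u^2, L = 0, M = 0, N = 3*sqrt(10)*u^2/(10*Abs(u)), assemble
  H = (EN − 2FM + GL) / (2(EG − F²)) = 3*sqrt(10)/(20*Abs(u)).
At (u, v) = (8, pi/6): H = 3*sqrt(10)/160.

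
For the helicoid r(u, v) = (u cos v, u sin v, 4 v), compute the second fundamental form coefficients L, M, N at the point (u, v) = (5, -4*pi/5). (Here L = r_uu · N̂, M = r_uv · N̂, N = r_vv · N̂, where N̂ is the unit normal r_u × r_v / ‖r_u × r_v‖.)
L = 0;  M = -4*sqrt(41)/41;  N = 0

Compute the unit normal N̂(u, v) = (4*sin(v)/sqrt(u^2 + 16), -4*cos(v)/sqrt(u^2 + 16), u/sqrt(u^2 + 16)), and the second partials r_uu, r_uv, r_vv. Take dot products:
  L(u, v) = r_uu · N̂ = 0,
  M(u, v) = r_uv · N̂ = -4/sqrt(u^2 + 16),
  N(u, v) = r_vv · N̂ = 0.
Evaluating at (u, v) = (5, -4*pi/5):
  L = 0, M = -4*sqrt(41)/41, N = 0.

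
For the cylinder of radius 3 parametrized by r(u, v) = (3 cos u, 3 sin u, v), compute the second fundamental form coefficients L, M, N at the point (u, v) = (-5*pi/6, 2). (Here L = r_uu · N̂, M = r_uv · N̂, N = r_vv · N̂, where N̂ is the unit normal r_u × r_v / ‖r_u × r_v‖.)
L = -3;  M = 0;  N = 0

Compute the unit normal N̂(u, v) = (cos(u), sin(u), 0), and the second partials r_uu, r_uv, r_vv. Take dot products:
  L(u, v) = r_uu · N̂ = -3,
  M(u, v) = r_uv · N̂ = 0,
  N(u, v) = r_vv · N̂ = 0.
Evaluating at (u, v) = (-5*pi/6, 2):
  L = -3, M = 0, N = 0.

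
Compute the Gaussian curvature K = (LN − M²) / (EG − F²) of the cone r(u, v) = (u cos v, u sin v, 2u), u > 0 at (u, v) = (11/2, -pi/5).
K = 0

Coefficients of the first fundamental form: E = 5, F = 0, G = u^2.
Coefficients of the second fundamental form: L = 0, M = 0, N = 2*sqrt(5)*u^2/(5*Abs(u)).
Assemble K = (LN − M²)/(EG − F²) = 0. At (u, v) = (11/2, -pi/5): K = 0.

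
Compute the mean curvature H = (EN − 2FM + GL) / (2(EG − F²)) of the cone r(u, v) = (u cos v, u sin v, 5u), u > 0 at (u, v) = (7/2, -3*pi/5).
H = 5*sqrt(26)/182

With E = 26, F = 0, G = u^2, L = 0, M = 0, N = 5*sqrt(26)*u^2/(26*Abs(u)), assemble
  H = (EN − 2FM + GL) / (2(EG − F²)) = 5*sqrt(26)/(52*Abs(u)).
At (u, v) = (7/2, -3*pi/5): H = 5*sqrt(26)/182.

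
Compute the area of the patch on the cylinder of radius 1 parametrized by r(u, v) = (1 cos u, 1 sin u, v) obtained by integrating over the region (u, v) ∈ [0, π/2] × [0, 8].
Area = 4*pi

Area = ∫∫ √(EG − F²) du dv with √(EG − F²) = 1. Integrating over [0, π/2] × [0, 8] gives 4*pi.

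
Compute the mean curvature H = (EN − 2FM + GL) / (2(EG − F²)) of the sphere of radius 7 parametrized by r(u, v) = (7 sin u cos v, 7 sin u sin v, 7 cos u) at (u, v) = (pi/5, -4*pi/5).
H = -1/7

With E = 49, F = 0, G = 49*sin(u)^2, L = -7*sin(u)/Abs(sin(u)), M = 0, N = -7*sin(u)^3/Abs(sin(u)), assemble
  H = (EN − 2FM + GL) / (2(EG − F²)) = -sin(u)/(7*Abs(sin(u))).
At (u, v) = (pi/5, -4*pi/5): H = -1/7.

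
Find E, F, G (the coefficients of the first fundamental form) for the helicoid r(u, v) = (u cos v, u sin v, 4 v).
E = 1;  F = 0;  G = u^2 + 16

Compute partials: r_u = (cos(v), sin(v), 0), r_v = (-u*sin(v), u*cos(v), 4). Then
  E = r_u · r_u = 1,
  F = r_u · r_v = 0,
  G = r_v · r_v = u^2 + 16.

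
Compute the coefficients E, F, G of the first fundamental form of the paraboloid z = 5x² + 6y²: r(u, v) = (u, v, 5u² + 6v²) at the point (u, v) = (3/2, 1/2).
E = 226;  F = 90;  G = 37

Partials: r_u = (1, 0, 10*u), r_v = (0, 1, 12*v). As functions of (u, v):
  E = r_u · r_u = 100*u^2 + 1,
  F = r_u · r_v = 120*u*v,
  G = r_v · r_v = 144*v^2 + 1.
Evaluating at (u, v) = (3/2, 1/2): E = 226, F = 90, G = 37.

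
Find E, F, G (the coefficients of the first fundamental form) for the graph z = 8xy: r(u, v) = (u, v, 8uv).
E = 64*v^2 + 1;  F = 64*u*v;  G = 64*u^2 + 1

Compute partials: r_u = (1, 0, 8*v), r_v = (0, 1, 8*u). Then
  E = r_u · r_u = 64*v^2 + 1,
  F = r_u · r_v = 64*u*v,
  G = r_v · r_v = 64*u^2 + 1.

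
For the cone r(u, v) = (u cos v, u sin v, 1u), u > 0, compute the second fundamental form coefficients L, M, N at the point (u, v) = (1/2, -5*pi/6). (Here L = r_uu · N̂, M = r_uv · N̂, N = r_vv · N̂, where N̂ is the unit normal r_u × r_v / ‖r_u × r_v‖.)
L = 0;  M = 0;  N = sqrt(2)/4

Compute the unit normal N̂(u, v) = (-sqrt(2)*u*cos(v)/(2*Abs(u)), -sqrt(2)*u*sin(v)/(2*Abs(u)), sqrt(2)*u/(2*Abs(u))), and the second partials r_uu, r_uv, r_vv. Take dot products:
  L(u, v) = r_uu · N̂ = 0,
  M(u, v) = r_uv · N̂ = 0,
  N(u, v) = r_vv · N̂ = sqrt(2)*u^2/(2*Abs(u)).
Evaluating at (u, v) = (1/2, -5*pi/6):
  L = 0, M = 0, N = sqrt(2)/4.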